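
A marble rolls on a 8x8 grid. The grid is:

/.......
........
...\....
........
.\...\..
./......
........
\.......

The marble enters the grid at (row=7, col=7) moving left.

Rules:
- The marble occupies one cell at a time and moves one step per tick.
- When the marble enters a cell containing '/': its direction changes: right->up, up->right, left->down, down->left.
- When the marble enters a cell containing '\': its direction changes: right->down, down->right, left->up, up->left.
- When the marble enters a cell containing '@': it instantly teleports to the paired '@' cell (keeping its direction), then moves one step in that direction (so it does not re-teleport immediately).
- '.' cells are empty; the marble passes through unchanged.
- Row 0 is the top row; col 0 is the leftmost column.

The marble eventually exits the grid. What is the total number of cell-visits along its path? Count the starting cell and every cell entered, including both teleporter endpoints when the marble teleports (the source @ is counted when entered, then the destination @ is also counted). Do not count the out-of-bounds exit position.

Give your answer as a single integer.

Step 1: enter (7,7), '.' pass, move left to (7,6)
Step 2: enter (7,6), '.' pass, move left to (7,5)
Step 3: enter (7,5), '.' pass, move left to (7,4)
Step 4: enter (7,4), '.' pass, move left to (7,3)
Step 5: enter (7,3), '.' pass, move left to (7,2)
Step 6: enter (7,2), '.' pass, move left to (7,1)
Step 7: enter (7,1), '.' pass, move left to (7,0)
Step 8: enter (7,0), '\' deflects left->up, move up to (6,0)
Step 9: enter (6,0), '.' pass, move up to (5,0)
Step 10: enter (5,0), '.' pass, move up to (4,0)
Step 11: enter (4,0), '.' pass, move up to (3,0)
Step 12: enter (3,0), '.' pass, move up to (2,0)
Step 13: enter (2,0), '.' pass, move up to (1,0)
Step 14: enter (1,0), '.' pass, move up to (0,0)
Step 15: enter (0,0), '/' deflects up->right, move right to (0,1)
Step 16: enter (0,1), '.' pass, move right to (0,2)
Step 17: enter (0,2), '.' pass, move right to (0,3)
Step 18: enter (0,3), '.' pass, move right to (0,4)
Step 19: enter (0,4), '.' pass, move right to (0,5)
Step 20: enter (0,5), '.' pass, move right to (0,6)
Step 21: enter (0,6), '.' pass, move right to (0,7)
Step 22: enter (0,7), '.' pass, move right to (0,8)
Step 23: at (0,8) — EXIT via right edge, pos 0
Path length (cell visits): 22

Answer: 22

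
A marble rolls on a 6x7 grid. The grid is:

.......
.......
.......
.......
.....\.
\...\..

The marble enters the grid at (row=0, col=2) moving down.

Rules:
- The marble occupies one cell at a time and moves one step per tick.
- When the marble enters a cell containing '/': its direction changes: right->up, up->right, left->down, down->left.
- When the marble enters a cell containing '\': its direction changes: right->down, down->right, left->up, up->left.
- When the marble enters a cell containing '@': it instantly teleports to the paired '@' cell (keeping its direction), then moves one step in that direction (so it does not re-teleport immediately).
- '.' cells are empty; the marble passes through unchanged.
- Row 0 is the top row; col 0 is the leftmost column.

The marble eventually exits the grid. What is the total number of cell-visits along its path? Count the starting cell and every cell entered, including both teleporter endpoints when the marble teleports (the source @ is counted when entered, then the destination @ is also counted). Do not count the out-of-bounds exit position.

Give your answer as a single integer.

Step 1: enter (0,2), '.' pass, move down to (1,2)
Step 2: enter (1,2), '.' pass, move down to (2,2)
Step 3: enter (2,2), '.' pass, move down to (3,2)
Step 4: enter (3,2), '.' pass, move down to (4,2)
Step 5: enter (4,2), '.' pass, move down to (5,2)
Step 6: enter (5,2), '.' pass, move down to (6,2)
Step 7: at (6,2) — EXIT via bottom edge, pos 2
Path length (cell visits): 6

Answer: 6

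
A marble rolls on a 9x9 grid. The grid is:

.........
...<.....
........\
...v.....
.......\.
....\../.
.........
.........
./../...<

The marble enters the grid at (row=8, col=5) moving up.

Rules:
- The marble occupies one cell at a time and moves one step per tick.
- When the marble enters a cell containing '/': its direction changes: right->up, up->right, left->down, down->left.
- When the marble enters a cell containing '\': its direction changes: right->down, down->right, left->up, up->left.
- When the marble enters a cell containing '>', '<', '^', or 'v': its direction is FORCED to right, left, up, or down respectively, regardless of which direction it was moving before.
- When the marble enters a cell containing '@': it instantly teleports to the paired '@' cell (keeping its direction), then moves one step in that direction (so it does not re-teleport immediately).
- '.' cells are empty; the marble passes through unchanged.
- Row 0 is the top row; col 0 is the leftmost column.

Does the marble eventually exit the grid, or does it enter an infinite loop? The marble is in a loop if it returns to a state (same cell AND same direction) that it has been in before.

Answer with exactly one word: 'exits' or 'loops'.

Step 1: enter (8,5), '.' pass, move up to (7,5)
Step 2: enter (7,5), '.' pass, move up to (6,5)
Step 3: enter (6,5), '.' pass, move up to (5,5)
Step 4: enter (5,5), '.' pass, move up to (4,5)
Step 5: enter (4,5), '.' pass, move up to (3,5)
Step 6: enter (3,5), '.' pass, move up to (2,5)
Step 7: enter (2,5), '.' pass, move up to (1,5)
Step 8: enter (1,5), '.' pass, move up to (0,5)
Step 9: enter (0,5), '.' pass, move up to (-1,5)
Step 10: at (-1,5) — EXIT via top edge, pos 5

Answer: exits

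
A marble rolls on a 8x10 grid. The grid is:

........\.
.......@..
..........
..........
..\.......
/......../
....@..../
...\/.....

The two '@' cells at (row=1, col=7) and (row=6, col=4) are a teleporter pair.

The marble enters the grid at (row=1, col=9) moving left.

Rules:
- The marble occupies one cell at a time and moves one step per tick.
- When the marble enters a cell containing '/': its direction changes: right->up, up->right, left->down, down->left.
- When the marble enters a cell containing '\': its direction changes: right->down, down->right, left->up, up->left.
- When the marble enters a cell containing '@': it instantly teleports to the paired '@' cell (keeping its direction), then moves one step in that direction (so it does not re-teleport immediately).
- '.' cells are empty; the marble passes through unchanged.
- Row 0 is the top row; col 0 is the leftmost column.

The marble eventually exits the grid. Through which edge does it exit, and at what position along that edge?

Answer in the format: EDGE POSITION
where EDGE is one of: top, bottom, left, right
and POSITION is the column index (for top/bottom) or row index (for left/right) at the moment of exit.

Step 1: enter (1,9), '.' pass, move left to (1,8)
Step 2: enter (1,8), '.' pass, move left to (1,7)
Step 3: enter (1,7), '@' teleport (1,7)->(6,4), also enter (6,4), move left to (6,3)
Step 4: enter (6,3), '.' pass, move left to (6,2)
Step 5: enter (6,2), '.' pass, move left to (6,1)
Step 6: enter (6,1), '.' pass, move left to (6,0)
Step 7: enter (6,0), '.' pass, move left to (6,-1)
Step 8: at (6,-1) — EXIT via left edge, pos 6

Answer: left 6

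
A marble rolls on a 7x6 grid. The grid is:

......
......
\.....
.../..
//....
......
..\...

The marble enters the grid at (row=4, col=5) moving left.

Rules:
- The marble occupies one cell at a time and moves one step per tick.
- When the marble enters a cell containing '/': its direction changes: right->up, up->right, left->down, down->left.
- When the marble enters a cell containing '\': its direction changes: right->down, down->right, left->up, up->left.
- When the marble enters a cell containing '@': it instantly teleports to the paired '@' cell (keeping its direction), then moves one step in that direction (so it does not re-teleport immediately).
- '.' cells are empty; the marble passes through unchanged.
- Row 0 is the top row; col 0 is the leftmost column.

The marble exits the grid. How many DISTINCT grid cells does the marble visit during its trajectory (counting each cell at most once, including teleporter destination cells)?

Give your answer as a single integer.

Step 1: enter (4,5), '.' pass, move left to (4,4)
Step 2: enter (4,4), '.' pass, move left to (4,3)
Step 3: enter (4,3), '.' pass, move left to (4,2)
Step 4: enter (4,2), '.' pass, move left to (4,1)
Step 5: enter (4,1), '/' deflects left->down, move down to (5,1)
Step 6: enter (5,1), '.' pass, move down to (6,1)
Step 7: enter (6,1), '.' pass, move down to (7,1)
Step 8: at (7,1) — EXIT via bottom edge, pos 1
Distinct cells visited: 7 (path length 7)

Answer: 7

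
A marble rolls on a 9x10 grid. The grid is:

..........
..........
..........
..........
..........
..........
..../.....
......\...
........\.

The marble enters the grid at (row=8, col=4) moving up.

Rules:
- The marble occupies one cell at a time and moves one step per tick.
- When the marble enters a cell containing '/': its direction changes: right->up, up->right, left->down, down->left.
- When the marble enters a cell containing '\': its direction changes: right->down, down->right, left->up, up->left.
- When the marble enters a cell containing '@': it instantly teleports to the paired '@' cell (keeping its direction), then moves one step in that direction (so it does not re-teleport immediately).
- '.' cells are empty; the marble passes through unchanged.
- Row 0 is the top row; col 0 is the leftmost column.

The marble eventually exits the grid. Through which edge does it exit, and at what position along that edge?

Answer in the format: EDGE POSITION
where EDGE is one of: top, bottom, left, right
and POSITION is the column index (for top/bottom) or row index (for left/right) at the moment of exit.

Answer: right 6

Derivation:
Step 1: enter (8,4), '.' pass, move up to (7,4)
Step 2: enter (7,4), '.' pass, move up to (6,4)
Step 3: enter (6,4), '/' deflects up->right, move right to (6,5)
Step 4: enter (6,5), '.' pass, move right to (6,6)
Step 5: enter (6,6), '.' pass, move right to (6,7)
Step 6: enter (6,7), '.' pass, move right to (6,8)
Step 7: enter (6,8), '.' pass, move right to (6,9)
Step 8: enter (6,9), '.' pass, move right to (6,10)
Step 9: at (6,10) — EXIT via right edge, pos 6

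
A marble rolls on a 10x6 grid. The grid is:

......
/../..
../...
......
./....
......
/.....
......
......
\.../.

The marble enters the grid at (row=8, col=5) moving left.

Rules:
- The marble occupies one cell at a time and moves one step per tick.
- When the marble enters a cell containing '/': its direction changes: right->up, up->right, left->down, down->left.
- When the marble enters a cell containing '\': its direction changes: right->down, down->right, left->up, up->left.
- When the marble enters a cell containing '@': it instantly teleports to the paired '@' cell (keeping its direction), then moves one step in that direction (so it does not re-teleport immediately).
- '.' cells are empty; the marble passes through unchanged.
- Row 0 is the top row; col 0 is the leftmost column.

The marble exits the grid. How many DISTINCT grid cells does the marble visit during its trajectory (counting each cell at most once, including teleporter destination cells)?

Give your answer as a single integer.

Step 1: enter (8,5), '.' pass, move left to (8,4)
Step 2: enter (8,4), '.' pass, move left to (8,3)
Step 3: enter (8,3), '.' pass, move left to (8,2)
Step 4: enter (8,2), '.' pass, move left to (8,1)
Step 5: enter (8,1), '.' pass, move left to (8,0)
Step 6: enter (8,0), '.' pass, move left to (8,-1)
Step 7: at (8,-1) — EXIT via left edge, pos 8
Distinct cells visited: 6 (path length 6)

Answer: 6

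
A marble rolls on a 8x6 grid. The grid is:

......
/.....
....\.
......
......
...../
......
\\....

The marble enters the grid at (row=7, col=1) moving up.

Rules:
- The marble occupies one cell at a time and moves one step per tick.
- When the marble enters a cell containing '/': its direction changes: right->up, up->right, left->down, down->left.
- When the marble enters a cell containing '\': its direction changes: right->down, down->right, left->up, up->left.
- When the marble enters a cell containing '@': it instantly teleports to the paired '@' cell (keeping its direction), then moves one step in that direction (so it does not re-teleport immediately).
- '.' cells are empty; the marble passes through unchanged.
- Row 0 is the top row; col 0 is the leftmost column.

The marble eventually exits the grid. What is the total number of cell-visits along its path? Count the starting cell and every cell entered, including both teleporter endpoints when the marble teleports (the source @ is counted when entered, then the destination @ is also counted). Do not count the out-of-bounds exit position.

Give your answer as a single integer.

Step 1: enter (7,1), '\' deflects up->left, move left to (7,0)
Step 2: enter (7,0), '\' deflects left->up, move up to (6,0)
Step 3: enter (6,0), '.' pass, move up to (5,0)
Step 4: enter (5,0), '.' pass, move up to (4,0)
Step 5: enter (4,0), '.' pass, move up to (3,0)
Step 6: enter (3,0), '.' pass, move up to (2,0)
Step 7: enter (2,0), '.' pass, move up to (1,0)
Step 8: enter (1,0), '/' deflects up->right, move right to (1,1)
Step 9: enter (1,1), '.' pass, move right to (1,2)
Step 10: enter (1,2), '.' pass, move right to (1,3)
Step 11: enter (1,3), '.' pass, move right to (1,4)
Step 12: enter (1,4), '.' pass, move right to (1,5)
Step 13: enter (1,5), '.' pass, move right to (1,6)
Step 14: at (1,6) — EXIT via right edge, pos 1
Path length (cell visits): 13

Answer: 13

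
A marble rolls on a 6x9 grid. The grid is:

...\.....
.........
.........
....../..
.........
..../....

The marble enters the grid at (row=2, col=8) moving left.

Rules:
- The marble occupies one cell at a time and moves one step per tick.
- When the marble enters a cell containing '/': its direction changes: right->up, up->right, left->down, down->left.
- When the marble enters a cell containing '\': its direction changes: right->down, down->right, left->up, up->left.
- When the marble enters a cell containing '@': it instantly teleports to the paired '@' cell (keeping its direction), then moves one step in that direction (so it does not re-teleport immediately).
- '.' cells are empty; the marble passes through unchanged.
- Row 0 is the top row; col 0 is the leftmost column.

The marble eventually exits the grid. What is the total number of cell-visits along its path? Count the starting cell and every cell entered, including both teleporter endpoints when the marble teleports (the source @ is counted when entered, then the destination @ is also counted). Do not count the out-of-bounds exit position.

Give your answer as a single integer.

Answer: 9

Derivation:
Step 1: enter (2,8), '.' pass, move left to (2,7)
Step 2: enter (2,7), '.' pass, move left to (2,6)
Step 3: enter (2,6), '.' pass, move left to (2,5)
Step 4: enter (2,5), '.' pass, move left to (2,4)
Step 5: enter (2,4), '.' pass, move left to (2,3)
Step 6: enter (2,3), '.' pass, move left to (2,2)
Step 7: enter (2,2), '.' pass, move left to (2,1)
Step 8: enter (2,1), '.' pass, move left to (2,0)
Step 9: enter (2,0), '.' pass, move left to (2,-1)
Step 10: at (2,-1) — EXIT via left edge, pos 2
Path length (cell visits): 9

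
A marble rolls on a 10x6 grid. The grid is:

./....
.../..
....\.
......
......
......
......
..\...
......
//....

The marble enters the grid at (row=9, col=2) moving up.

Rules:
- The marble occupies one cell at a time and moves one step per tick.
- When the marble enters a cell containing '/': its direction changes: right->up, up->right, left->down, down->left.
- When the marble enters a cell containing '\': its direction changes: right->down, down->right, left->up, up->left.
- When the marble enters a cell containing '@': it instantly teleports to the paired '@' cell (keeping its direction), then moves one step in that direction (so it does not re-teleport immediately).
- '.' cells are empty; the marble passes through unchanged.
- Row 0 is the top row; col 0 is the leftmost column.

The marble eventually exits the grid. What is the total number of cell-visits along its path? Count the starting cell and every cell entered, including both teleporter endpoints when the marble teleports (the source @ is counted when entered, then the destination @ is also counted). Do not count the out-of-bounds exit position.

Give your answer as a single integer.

Step 1: enter (9,2), '.' pass, move up to (8,2)
Step 2: enter (8,2), '.' pass, move up to (7,2)
Step 3: enter (7,2), '\' deflects up->left, move left to (7,1)
Step 4: enter (7,1), '.' pass, move left to (7,0)
Step 5: enter (7,0), '.' pass, move left to (7,-1)
Step 6: at (7,-1) — EXIT via left edge, pos 7
Path length (cell visits): 5

Answer: 5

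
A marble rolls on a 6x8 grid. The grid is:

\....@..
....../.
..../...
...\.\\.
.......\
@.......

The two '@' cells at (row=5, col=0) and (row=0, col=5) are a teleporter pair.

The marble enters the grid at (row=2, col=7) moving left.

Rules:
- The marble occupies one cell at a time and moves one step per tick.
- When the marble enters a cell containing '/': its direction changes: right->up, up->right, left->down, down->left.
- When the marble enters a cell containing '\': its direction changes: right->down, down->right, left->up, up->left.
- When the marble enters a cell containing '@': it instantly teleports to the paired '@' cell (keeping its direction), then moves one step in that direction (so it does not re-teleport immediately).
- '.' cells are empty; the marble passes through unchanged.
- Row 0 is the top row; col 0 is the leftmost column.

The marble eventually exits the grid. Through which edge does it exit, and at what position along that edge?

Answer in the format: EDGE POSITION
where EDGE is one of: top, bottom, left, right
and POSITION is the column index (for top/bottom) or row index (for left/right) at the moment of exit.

Step 1: enter (2,7), '.' pass, move left to (2,6)
Step 2: enter (2,6), '.' pass, move left to (2,5)
Step 3: enter (2,5), '.' pass, move left to (2,4)
Step 4: enter (2,4), '/' deflects left->down, move down to (3,4)
Step 5: enter (3,4), '.' pass, move down to (4,4)
Step 6: enter (4,4), '.' pass, move down to (5,4)
Step 7: enter (5,4), '.' pass, move down to (6,4)
Step 8: at (6,4) — EXIT via bottom edge, pos 4

Answer: bottom 4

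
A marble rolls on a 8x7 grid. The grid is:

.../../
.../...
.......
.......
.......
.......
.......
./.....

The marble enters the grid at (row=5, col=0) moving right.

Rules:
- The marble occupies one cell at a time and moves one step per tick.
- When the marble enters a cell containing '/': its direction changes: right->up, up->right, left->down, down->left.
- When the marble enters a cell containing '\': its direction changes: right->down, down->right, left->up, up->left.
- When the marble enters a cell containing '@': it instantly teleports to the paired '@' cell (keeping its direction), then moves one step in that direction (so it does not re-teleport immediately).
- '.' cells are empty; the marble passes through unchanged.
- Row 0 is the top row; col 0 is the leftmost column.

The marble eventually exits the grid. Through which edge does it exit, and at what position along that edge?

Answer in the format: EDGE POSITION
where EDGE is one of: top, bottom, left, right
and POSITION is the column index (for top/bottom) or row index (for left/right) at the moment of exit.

Answer: right 5

Derivation:
Step 1: enter (5,0), '.' pass, move right to (5,1)
Step 2: enter (5,1), '.' pass, move right to (5,2)
Step 3: enter (5,2), '.' pass, move right to (5,3)
Step 4: enter (5,3), '.' pass, move right to (5,4)
Step 5: enter (5,4), '.' pass, move right to (5,5)
Step 6: enter (5,5), '.' pass, move right to (5,6)
Step 7: enter (5,6), '.' pass, move right to (5,7)
Step 8: at (5,7) — EXIT via right edge, pos 5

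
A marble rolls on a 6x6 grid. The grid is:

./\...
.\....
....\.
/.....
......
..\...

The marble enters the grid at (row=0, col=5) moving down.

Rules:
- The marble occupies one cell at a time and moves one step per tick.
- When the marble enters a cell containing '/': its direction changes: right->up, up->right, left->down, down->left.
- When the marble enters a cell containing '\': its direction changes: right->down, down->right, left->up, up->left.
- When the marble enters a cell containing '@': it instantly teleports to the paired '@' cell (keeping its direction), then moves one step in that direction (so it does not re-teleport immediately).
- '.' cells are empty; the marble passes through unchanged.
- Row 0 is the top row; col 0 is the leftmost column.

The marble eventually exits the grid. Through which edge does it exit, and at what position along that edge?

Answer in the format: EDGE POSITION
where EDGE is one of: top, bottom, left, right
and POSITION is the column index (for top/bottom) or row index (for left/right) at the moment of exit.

Answer: bottom 5

Derivation:
Step 1: enter (0,5), '.' pass, move down to (1,5)
Step 2: enter (1,5), '.' pass, move down to (2,5)
Step 3: enter (2,5), '.' pass, move down to (3,5)
Step 4: enter (3,5), '.' pass, move down to (4,5)
Step 5: enter (4,5), '.' pass, move down to (5,5)
Step 6: enter (5,5), '.' pass, move down to (6,5)
Step 7: at (6,5) — EXIT via bottom edge, pos 5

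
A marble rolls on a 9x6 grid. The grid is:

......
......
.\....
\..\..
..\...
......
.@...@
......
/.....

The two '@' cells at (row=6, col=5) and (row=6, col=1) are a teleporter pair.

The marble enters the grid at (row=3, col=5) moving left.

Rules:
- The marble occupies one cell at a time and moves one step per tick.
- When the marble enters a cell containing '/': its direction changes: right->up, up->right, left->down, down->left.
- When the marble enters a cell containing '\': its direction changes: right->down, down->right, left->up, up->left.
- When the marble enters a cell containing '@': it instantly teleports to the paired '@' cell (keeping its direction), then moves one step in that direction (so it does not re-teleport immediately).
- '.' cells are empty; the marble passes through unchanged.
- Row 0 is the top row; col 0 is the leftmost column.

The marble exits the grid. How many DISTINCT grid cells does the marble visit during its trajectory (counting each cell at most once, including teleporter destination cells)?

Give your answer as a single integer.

Answer: 6

Derivation:
Step 1: enter (3,5), '.' pass, move left to (3,4)
Step 2: enter (3,4), '.' pass, move left to (3,3)
Step 3: enter (3,3), '\' deflects left->up, move up to (2,3)
Step 4: enter (2,3), '.' pass, move up to (1,3)
Step 5: enter (1,3), '.' pass, move up to (0,3)
Step 6: enter (0,3), '.' pass, move up to (-1,3)
Step 7: at (-1,3) — EXIT via top edge, pos 3
Distinct cells visited: 6 (path length 6)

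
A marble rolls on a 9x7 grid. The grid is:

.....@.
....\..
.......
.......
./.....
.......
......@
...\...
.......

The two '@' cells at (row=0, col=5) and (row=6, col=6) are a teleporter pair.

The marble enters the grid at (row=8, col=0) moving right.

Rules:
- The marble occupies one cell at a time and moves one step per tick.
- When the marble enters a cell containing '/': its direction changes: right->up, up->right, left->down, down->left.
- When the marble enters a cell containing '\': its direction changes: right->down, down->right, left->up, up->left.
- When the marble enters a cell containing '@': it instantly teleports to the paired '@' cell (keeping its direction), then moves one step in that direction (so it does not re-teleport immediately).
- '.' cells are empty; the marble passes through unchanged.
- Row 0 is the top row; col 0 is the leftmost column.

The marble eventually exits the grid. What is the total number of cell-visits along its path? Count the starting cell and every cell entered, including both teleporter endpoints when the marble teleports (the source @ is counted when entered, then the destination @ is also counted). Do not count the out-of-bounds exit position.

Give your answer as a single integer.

Step 1: enter (8,0), '.' pass, move right to (8,1)
Step 2: enter (8,1), '.' pass, move right to (8,2)
Step 3: enter (8,2), '.' pass, move right to (8,3)
Step 4: enter (8,3), '.' pass, move right to (8,4)
Step 5: enter (8,4), '.' pass, move right to (8,5)
Step 6: enter (8,5), '.' pass, move right to (8,6)
Step 7: enter (8,6), '.' pass, move right to (8,7)
Step 8: at (8,7) — EXIT via right edge, pos 8
Path length (cell visits): 7

Answer: 7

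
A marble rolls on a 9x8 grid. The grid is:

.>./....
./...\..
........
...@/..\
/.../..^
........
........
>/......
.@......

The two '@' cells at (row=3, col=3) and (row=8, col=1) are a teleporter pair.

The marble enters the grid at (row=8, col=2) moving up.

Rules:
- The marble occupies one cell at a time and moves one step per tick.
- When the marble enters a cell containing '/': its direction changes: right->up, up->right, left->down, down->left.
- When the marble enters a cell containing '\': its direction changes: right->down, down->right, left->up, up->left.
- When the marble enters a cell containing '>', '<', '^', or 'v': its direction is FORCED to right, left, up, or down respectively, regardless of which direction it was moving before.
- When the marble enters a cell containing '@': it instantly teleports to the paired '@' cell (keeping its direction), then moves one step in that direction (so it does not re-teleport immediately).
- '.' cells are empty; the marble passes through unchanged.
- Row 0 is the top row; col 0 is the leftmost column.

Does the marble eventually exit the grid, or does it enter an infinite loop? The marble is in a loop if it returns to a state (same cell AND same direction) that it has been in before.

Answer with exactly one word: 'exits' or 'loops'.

Answer: exits

Derivation:
Step 1: enter (8,2), '.' pass, move up to (7,2)
Step 2: enter (7,2), '.' pass, move up to (6,2)
Step 3: enter (6,2), '.' pass, move up to (5,2)
Step 4: enter (5,2), '.' pass, move up to (4,2)
Step 5: enter (4,2), '.' pass, move up to (3,2)
Step 6: enter (3,2), '.' pass, move up to (2,2)
Step 7: enter (2,2), '.' pass, move up to (1,2)
Step 8: enter (1,2), '.' pass, move up to (0,2)
Step 9: enter (0,2), '.' pass, move up to (-1,2)
Step 10: at (-1,2) — EXIT via top edge, pos 2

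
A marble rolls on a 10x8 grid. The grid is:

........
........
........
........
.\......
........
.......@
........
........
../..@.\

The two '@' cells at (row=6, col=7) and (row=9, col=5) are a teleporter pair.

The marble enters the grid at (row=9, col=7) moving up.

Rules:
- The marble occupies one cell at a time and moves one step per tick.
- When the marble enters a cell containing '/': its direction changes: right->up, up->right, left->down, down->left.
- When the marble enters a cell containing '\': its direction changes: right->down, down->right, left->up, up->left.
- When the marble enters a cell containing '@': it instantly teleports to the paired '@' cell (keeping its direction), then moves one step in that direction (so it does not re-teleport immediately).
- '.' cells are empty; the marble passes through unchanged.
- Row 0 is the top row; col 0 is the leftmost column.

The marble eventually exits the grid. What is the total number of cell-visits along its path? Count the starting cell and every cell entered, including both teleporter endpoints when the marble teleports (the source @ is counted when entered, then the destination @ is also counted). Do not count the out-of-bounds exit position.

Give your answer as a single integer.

Step 1: enter (9,7), '\' deflects up->left, move left to (9,6)
Step 2: enter (9,6), '.' pass, move left to (9,5)
Step 3: enter (9,5), '@' teleport (9,5)->(6,7), also enter (6,7), move left to (6,6)
Step 4: enter (6,6), '.' pass, move left to (6,5)
Step 5: enter (6,5), '.' pass, move left to (6,4)
Step 6: enter (6,4), '.' pass, move left to (6,3)
Step 7: enter (6,3), '.' pass, move left to (6,2)
Step 8: enter (6,2), '.' pass, move left to (6,1)
Step 9: enter (6,1), '.' pass, move left to (6,0)
Step 10: enter (6,0), '.' pass, move left to (6,-1)
Step 11: at (6,-1) — EXIT via left edge, pos 6
Path length (cell visits): 11

Answer: 11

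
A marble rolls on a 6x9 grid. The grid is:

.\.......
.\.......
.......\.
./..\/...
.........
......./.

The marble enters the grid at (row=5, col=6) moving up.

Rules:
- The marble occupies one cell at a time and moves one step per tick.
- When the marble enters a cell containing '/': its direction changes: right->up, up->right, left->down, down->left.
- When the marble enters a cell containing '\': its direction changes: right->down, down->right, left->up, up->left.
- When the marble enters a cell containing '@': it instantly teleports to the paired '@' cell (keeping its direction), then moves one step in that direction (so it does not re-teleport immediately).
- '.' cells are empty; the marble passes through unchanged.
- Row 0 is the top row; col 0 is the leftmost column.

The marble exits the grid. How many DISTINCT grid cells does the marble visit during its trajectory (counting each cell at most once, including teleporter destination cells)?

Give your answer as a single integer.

Answer: 6

Derivation:
Step 1: enter (5,6), '.' pass, move up to (4,6)
Step 2: enter (4,6), '.' pass, move up to (3,6)
Step 3: enter (3,6), '.' pass, move up to (2,6)
Step 4: enter (2,6), '.' pass, move up to (1,6)
Step 5: enter (1,6), '.' pass, move up to (0,6)
Step 6: enter (0,6), '.' pass, move up to (-1,6)
Step 7: at (-1,6) — EXIT via top edge, pos 6
Distinct cells visited: 6 (path length 6)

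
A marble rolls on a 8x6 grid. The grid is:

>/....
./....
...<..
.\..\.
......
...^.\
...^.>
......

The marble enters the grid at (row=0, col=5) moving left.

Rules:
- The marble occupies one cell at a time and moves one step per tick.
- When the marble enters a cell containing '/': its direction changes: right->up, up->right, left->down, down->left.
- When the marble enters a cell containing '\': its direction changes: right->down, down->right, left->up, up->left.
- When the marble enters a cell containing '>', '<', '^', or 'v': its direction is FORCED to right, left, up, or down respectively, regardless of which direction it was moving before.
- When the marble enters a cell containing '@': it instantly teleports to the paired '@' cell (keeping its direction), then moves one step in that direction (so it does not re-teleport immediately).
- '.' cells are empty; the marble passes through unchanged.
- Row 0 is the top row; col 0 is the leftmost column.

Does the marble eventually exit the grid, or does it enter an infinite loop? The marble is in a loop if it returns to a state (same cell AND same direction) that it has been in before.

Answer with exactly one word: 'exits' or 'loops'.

Step 1: enter (0,5), '.' pass, move left to (0,4)
Step 2: enter (0,4), '.' pass, move left to (0,3)
Step 3: enter (0,3), '.' pass, move left to (0,2)
Step 4: enter (0,2), '.' pass, move left to (0,1)
Step 5: enter (0,1), '/' deflects left->down, move down to (1,1)
Step 6: enter (1,1), '/' deflects down->left, move left to (1,0)
Step 7: enter (1,0), '.' pass, move left to (1,-1)
Step 8: at (1,-1) — EXIT via left edge, pos 1

Answer: exits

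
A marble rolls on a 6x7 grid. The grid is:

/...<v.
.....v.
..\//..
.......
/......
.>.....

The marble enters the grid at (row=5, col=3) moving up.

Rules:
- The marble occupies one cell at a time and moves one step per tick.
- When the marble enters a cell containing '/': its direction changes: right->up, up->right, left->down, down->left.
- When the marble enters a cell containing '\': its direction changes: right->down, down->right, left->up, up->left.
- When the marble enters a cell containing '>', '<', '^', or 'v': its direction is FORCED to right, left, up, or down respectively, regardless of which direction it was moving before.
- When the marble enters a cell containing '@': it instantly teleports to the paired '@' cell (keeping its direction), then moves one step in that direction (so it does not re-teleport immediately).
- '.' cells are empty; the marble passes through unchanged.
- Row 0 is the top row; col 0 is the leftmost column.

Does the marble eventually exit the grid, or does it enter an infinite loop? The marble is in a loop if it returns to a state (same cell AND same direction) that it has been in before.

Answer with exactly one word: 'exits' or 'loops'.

Step 1: enter (5,3), '.' pass, move up to (4,3)
Step 2: enter (4,3), '.' pass, move up to (3,3)
Step 3: enter (3,3), '.' pass, move up to (2,3)
Step 4: enter (2,3), '/' deflects up->right, move right to (2,4)
Step 5: enter (2,4), '/' deflects right->up, move up to (1,4)
Step 6: enter (1,4), '.' pass, move up to (0,4)
Step 7: enter (0,4), '<' forces up->left, move left to (0,3)
Step 8: enter (0,3), '.' pass, move left to (0,2)
Step 9: enter (0,2), '.' pass, move left to (0,1)
Step 10: enter (0,1), '.' pass, move left to (0,0)
Step 11: enter (0,0), '/' deflects left->down, move down to (1,0)
Step 12: enter (1,0), '.' pass, move down to (2,0)
Step 13: enter (2,0), '.' pass, move down to (3,0)
Step 14: enter (3,0), '.' pass, move down to (4,0)
Step 15: enter (4,0), '/' deflects down->left, move left to (4,-1)
Step 16: at (4,-1) — EXIT via left edge, pos 4

Answer: exits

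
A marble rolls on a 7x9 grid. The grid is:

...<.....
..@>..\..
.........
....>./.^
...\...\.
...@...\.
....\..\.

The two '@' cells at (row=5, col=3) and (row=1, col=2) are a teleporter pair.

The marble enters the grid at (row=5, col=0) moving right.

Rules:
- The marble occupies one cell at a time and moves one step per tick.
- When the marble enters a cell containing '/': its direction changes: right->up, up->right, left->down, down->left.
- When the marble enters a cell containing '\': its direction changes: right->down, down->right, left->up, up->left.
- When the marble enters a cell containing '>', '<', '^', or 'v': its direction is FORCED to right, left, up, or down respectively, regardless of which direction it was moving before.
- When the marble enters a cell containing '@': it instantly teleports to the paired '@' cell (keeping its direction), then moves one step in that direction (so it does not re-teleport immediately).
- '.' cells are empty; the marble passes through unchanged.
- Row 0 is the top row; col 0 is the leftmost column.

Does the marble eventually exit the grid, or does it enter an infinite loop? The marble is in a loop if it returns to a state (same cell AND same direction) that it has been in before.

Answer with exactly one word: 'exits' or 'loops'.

Answer: loops

Derivation:
Step 1: enter (5,0), '.' pass, move right to (5,1)
Step 2: enter (5,1), '.' pass, move right to (5,2)
Step 3: enter (5,2), '.' pass, move right to (5,3)
Step 4: enter (5,3), '@' teleport (5,3)->(1,2), also enter (1,2), move right to (1,3)
Step 5: enter (1,3), '>' forces right->right, move right to (1,4)
Step 6: enter (1,4), '.' pass, move right to (1,5)
Step 7: enter (1,5), '.' pass, move right to (1,6)
Step 8: enter (1,6), '\' deflects right->down, move down to (2,6)
Step 9: enter (2,6), '.' pass, move down to (3,6)
Step 10: enter (3,6), '/' deflects down->left, move left to (3,5)
Step 11: enter (3,5), '.' pass, move left to (3,4)
Step 12: enter (3,4), '>' forces left->right, move right to (3,5)
Step 13: enter (3,5), '.' pass, move right to (3,6)
Step 14: enter (3,6), '/' deflects right->up, move up to (2,6)
Step 15: enter (2,6), '.' pass, move up to (1,6)
Step 16: enter (1,6), '\' deflects up->left, move left to (1,5)
Step 17: enter (1,5), '.' pass, move left to (1,4)
Step 18: enter (1,4), '.' pass, move left to (1,3)
Step 19: enter (1,3), '>' forces left->right, move right to (1,4)
Step 20: at (1,4) dir=right — LOOP DETECTED (seen before)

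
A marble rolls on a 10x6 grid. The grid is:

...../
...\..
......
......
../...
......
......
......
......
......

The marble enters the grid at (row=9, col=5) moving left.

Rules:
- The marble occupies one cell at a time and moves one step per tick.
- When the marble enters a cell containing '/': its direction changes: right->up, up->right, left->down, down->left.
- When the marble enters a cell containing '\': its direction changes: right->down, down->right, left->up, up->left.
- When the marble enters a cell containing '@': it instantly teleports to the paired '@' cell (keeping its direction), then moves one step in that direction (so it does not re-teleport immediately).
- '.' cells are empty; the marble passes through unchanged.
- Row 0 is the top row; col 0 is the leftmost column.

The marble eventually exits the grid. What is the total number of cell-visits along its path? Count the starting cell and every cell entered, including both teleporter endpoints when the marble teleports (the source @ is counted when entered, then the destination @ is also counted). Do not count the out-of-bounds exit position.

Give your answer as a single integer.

Step 1: enter (9,5), '.' pass, move left to (9,4)
Step 2: enter (9,4), '.' pass, move left to (9,3)
Step 3: enter (9,3), '.' pass, move left to (9,2)
Step 4: enter (9,2), '.' pass, move left to (9,1)
Step 5: enter (9,1), '.' pass, move left to (9,0)
Step 6: enter (9,0), '.' pass, move left to (9,-1)
Step 7: at (9,-1) — EXIT via left edge, pos 9
Path length (cell visits): 6

Answer: 6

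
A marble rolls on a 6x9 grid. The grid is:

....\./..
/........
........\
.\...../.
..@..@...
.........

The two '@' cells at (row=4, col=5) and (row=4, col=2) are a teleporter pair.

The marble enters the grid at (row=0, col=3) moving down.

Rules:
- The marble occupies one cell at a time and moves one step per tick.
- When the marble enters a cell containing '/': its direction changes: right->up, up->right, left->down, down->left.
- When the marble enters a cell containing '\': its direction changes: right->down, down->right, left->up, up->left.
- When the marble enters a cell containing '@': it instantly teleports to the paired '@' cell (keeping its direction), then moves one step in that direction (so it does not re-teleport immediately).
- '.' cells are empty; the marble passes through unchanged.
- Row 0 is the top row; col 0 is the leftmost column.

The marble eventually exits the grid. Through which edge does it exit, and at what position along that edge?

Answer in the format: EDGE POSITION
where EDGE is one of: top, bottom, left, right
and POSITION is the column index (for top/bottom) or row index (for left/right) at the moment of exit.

Step 1: enter (0,3), '.' pass, move down to (1,3)
Step 2: enter (1,3), '.' pass, move down to (2,3)
Step 3: enter (2,3), '.' pass, move down to (3,3)
Step 4: enter (3,3), '.' pass, move down to (4,3)
Step 5: enter (4,3), '.' pass, move down to (5,3)
Step 6: enter (5,3), '.' pass, move down to (6,3)
Step 7: at (6,3) — EXIT via bottom edge, pos 3

Answer: bottom 3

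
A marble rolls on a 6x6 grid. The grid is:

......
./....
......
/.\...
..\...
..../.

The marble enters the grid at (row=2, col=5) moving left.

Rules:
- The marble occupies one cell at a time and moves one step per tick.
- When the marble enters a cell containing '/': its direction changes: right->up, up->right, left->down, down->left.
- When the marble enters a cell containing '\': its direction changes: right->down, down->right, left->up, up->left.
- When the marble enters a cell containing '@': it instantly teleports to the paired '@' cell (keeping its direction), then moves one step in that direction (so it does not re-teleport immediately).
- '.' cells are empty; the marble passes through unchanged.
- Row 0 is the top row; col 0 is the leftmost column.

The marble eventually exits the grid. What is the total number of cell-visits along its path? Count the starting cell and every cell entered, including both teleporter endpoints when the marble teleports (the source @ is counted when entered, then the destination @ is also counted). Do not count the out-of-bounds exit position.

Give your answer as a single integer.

Answer: 6

Derivation:
Step 1: enter (2,5), '.' pass, move left to (2,4)
Step 2: enter (2,4), '.' pass, move left to (2,3)
Step 3: enter (2,3), '.' pass, move left to (2,2)
Step 4: enter (2,2), '.' pass, move left to (2,1)
Step 5: enter (2,1), '.' pass, move left to (2,0)
Step 6: enter (2,0), '.' pass, move left to (2,-1)
Step 7: at (2,-1) — EXIT via left edge, pos 2
Path length (cell visits): 6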